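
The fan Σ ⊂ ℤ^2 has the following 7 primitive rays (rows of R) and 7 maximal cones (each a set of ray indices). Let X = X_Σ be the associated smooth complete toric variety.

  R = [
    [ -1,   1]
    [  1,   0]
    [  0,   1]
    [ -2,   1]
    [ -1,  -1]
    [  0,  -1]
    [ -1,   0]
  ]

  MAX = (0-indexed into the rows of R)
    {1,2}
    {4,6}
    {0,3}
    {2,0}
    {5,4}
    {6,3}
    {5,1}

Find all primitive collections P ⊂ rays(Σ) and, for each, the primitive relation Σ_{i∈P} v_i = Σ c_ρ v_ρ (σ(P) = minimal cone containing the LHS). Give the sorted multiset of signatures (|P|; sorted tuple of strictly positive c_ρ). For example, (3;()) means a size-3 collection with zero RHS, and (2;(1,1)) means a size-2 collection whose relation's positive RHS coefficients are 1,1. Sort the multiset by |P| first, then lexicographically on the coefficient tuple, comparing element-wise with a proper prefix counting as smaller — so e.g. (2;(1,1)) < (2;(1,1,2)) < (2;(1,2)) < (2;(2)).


|primitive collections| = 14. Relations:

  • {1,6}:  v_{1} + v_{6} = 0  ⇒ sig = (2;())
  • {2,5}:  v_{2} + v_{5} = 0  ⇒ sig = (2;())
  • {0,1}:  v_{0} + v_{1} = v_{2}  ⇒ sig = (2;(1))
  • {0,5}:  v_{0} + v_{5} = v_{6}  ⇒ sig = (2;(1))
  • {0,6}:  v_{0} + v_{6} = v_{3}  ⇒ sig = (2;(1))
  • {1,3}:  v_{1} + v_{3} = v_{0}  ⇒ sig = (2;(1))
  • {1,4}:  v_{1} + v_{4} = v_{5}  ⇒ sig = (2;(1))
  • {2,4}:  v_{2} + v_{4} = v_{6}  ⇒ sig = (2;(1))
  • {2,6}:  v_{2} + v_{6} = v_{0}  ⇒ sig = (2;(1))
  • {5,6}:  v_{5} + v_{6} = v_{4}  ⇒ sig = (2;(1))
  • {0,4}:  v_{0} + v_{4} = 2·v_{6}  ⇒ sig = (2;(2))
  • {2,3}:  v_{2} + v_{3} = 2·v_{0}  ⇒ sig = (2;(2))
  • {3,5}:  v_{3} + v_{5} = 2·v_{6}  ⇒ sig = (2;(2))
  • {3,4}:  v_{3} + v_{4} = 3·v_{6}  ⇒ sig = (2;(3))

Signatures (|P|; sorted positive RHS coefficients), sorted:
    (2;())
    (2;())
    (2;(1))
    (2;(1))
    (2;(1))
    (2;(1))
    (2;(1))
    (2;(1))
    (2;(1))
    (2;(1))
    (2;(2))
    (2;(2))
    (2;(2))
    (2;(3))


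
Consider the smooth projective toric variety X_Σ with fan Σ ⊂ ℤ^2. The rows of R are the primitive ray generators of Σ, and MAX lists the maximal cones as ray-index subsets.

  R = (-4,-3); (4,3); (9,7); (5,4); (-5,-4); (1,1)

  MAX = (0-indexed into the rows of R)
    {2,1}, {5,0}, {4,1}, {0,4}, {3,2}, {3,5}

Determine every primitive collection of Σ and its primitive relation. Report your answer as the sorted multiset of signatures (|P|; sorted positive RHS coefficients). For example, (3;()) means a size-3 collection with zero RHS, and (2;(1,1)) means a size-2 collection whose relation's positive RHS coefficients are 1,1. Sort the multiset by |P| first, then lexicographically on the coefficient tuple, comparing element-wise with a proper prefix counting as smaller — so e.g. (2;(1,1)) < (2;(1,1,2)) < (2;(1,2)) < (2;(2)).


The 9 primitive collections of Σ (r=6, n=2):

  • {0,1}:  v_{0} + v_{1} = 0  ⟹  sig = (2;())
  • {3,4}:  v_{3} + v_{4} = 0  ⟹  sig = (2;())
  • {0,2}:  v_{0} + v_{2} = v_{3}  ⟹  sig = (2;(1))
  • {0,3}:  v_{0} + v_{3} = v_{5}  ⟹  sig = (2;(1))
  • {1,3}:  v_{1} + v_{3} = v_{2}  ⟹  sig = (2;(1))
  • {1,5}:  v_{1} + v_{5} = v_{3}  ⟹  sig = (2;(1))
  • {2,4}:  v_{2} + v_{4} = v_{1}  ⟹  sig = (2;(1))
  • {4,5}:  v_{4} + v_{5} = v_{0}  ⟹  sig = (2;(1))
  • {2,5}:  v_{2} + v_{5} = 2·v_{3}  ⟹  sig = (2;(2))

Hence PRS(X_Σ) =
[(2;()), (2;()), (2;(1)), (2;(1)), (2;(1)), (2;(1)), (2;(1)), (2;(1)), (2;(2))]


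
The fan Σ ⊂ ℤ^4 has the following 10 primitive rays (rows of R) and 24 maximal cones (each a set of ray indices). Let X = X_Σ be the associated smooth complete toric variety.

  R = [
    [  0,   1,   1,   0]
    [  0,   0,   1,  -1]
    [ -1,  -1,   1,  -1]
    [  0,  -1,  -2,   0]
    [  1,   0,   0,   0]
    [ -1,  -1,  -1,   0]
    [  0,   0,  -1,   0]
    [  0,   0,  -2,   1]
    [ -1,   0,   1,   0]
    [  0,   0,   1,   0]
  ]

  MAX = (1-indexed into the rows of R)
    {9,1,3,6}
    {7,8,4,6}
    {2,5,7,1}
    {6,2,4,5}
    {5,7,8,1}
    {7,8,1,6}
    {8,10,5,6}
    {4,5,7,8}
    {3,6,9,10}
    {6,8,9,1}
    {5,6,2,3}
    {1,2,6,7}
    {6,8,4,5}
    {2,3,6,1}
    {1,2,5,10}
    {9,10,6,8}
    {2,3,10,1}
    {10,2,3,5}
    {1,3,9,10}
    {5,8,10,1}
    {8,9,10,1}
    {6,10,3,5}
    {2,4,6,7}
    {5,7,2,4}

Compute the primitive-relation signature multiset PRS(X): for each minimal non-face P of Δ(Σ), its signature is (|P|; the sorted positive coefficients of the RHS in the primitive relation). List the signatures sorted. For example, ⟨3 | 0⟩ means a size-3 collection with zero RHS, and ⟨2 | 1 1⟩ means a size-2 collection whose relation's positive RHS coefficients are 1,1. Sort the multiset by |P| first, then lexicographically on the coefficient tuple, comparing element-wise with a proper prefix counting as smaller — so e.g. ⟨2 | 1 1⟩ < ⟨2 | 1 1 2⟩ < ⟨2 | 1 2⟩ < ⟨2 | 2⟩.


Σ has 16 primitive collections:

  • {7,10}:  v_{7} + v_{10} = 0 — sig = ⟨2 | 0⟩
  • {1,4}:  v_{1} + v_{4} = v_{7} — sig = ⟨2 | 1⟩
  • {2,8}:  v_{2} + v_{8} = v_{7} — sig = ⟨2 | 1⟩
  • {3,8}:  v_{3} + v_{8} = v_{6} — sig = ⟨2 | 1⟩
  • {4,9}:  v_{4} + v_{9} = v_{6} — sig = ⟨2 | 1⟩
  • {5,9}:  v_{5} + v_{9} = v_{10} — sig = ⟨2 | 1⟩
  • {2,9}:  v_{2} + v_{9} = v_{1} + v_{3} — sig = ⟨2 | 1 1⟩
  • {3,7}:  v_{3} + v_{7} = v_{2} + v_{6} — sig = ⟨2 | 1 1⟩
  • {4,10}:  v_{4} + v_{10} = v_{5} + v_{6} — sig = ⟨2 | 1 1⟩
  • {7,9}:  v_{7} + v_{9} = v_{1} + v_{6} — sig = ⟨2 | 1 1⟩
  • {3,4}:  v_{3} + v_{4} = v_{2} + v_{5} + 2·v_{6} — sig = ⟨2 | 1 1 2⟩
  • {1,5,6}:  v_{1} + v_{5} + v_{6} = 0 — sig = ⟨3 | 0⟩
  • {1,6,10}:  v_{1} + v_{6} + v_{10} = v_{9} — sig = ⟨3 | 1⟩
  • {2,6,10}:  v_{2} + v_{6} + v_{10} = v_{3} — sig = ⟨3 | 1⟩
  • {5,6,7}:  v_{5} + v_{6} + v_{7} = v_{4} — sig = ⟨3 | 1⟩
  • {1,3,5}:  v_{1} + v_{3} + v_{5} = v_{2} + v_{10} — sig = ⟨3 | 1 1⟩

so the primitive-relation signature multiset is
{ ⟨2 | 0⟩,  ⟨2 | 1⟩ ×5,  ⟨2 | 1 1⟩ ×4,  ⟨2 | 1 1 2⟩,  ⟨3 | 0⟩,  ⟨3 | 1⟩ ×3,  ⟨3 | 1 1⟩ }


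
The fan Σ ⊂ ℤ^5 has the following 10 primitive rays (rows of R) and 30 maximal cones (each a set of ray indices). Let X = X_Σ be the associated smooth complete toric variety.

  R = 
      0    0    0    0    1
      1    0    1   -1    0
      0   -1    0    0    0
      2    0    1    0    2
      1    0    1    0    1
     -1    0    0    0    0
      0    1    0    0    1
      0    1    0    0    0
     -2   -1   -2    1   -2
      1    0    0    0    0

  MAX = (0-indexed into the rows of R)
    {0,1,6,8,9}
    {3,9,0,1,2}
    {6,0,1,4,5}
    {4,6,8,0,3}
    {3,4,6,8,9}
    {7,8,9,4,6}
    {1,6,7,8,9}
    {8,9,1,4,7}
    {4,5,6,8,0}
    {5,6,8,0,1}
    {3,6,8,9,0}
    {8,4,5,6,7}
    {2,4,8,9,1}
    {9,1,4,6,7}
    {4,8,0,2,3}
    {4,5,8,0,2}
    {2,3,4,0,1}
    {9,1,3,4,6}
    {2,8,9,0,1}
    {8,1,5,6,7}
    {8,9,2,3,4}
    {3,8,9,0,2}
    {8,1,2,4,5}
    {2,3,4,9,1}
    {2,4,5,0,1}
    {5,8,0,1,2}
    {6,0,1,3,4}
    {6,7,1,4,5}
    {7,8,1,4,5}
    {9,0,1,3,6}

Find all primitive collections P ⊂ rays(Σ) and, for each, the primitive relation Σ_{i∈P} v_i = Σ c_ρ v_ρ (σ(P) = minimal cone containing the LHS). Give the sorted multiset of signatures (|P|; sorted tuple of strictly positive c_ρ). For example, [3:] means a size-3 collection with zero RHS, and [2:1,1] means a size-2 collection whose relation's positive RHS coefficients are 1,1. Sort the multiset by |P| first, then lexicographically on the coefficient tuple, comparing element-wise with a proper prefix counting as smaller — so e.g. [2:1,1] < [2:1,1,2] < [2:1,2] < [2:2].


10 minimal non-faces of Δ(Σ) (on 10 rays):

  P = {2,7}:  v_{2} + v_{7} = 0  ⟹  sig = [2:]
  P = {5,9}:  v_{5} + v_{9} = 0  ⟹  sig = [2:]
  P = {0,7}:  v_{0} + v_{7} = v_{6}  ⟹  sig = [2:1]
  P = {2,6}:  v_{2} + v_{6} = v_{0}  ⟹  sig = [2:1]
  P = {3,5}:  v_{3} + v_{5} = v_{0} + v_{4}  ⟹  sig = [2:1,1]
  P = {3,7}:  v_{3} + v_{7} = v_{4} + v_{6} + v_{9}  ⟹  sig = [2:1,1,1]
  P = {0,4,9}:  v_{0} + v_{4} + v_{9} = v_{3}  ⟹  sig = [3:1]
  P = {1,3,8}:  v_{1} + v_{3} + v_{8} = v_{2} + v_{9}  ⟹  sig = [3:1,1]
  P = {1,4,6,8}:  v_{1} + v_{4} + v_{6} + v_{8} = 0  ⟹  sig = [4:]
  P = {0,1,4,8}:  v_{0} + v_{1} + v_{4} + v_{8} = v_{2}  ⟹  sig = [4:1]

Signatures (|P|; sorted positive RHS coefficients), sorted:
    |P|=2: 6 collections, coeffs (), (), (1), (1), (1,1), (1,1,1)
    |P|=3: 2 collections, coeffs (1), (1,1)
    |P|=4: 2 collections, coeffs (), (1)


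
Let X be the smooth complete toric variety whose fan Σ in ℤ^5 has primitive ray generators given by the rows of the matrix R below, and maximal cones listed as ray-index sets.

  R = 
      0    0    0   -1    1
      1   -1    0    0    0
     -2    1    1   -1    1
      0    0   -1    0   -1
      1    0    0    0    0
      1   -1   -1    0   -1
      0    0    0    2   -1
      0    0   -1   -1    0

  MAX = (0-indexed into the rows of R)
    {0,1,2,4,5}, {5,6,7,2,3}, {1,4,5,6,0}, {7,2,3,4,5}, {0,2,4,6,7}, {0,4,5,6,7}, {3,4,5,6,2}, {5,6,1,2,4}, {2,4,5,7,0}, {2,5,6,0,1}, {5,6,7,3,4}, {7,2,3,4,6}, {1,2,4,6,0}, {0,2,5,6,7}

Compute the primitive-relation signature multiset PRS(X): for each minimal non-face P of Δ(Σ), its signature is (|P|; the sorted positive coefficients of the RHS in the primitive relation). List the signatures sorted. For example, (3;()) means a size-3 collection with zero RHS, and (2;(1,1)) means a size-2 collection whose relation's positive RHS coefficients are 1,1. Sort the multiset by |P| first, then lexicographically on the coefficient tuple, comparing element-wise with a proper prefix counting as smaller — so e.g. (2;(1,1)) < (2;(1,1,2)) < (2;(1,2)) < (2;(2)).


|primitive collections| = 5. Relations:

  {0,3}:  v_{0} + v_{3} = v_{7}  ⇒ sig = (2;(1))
  {1,3}:  v_{1} + v_{3} = v_{5}  ⇒ sig = (2;(1))
  {1,7}:  v_{1} + v_{7} = v_{0} + v_{5}  ⇒ sig = (2;(1,1))
  {0,2,4,5,6}:  v_{0} + v_{2} + v_{4} + v_{5} + v_{6} = 0  ⇒ sig = (5;())
  {2,4,5,6,7}:  v_{2} + v_{4} + v_{5} + v_{6} + v_{7} = v_{3}  ⇒ sig = (5;(1))

so the primitive-relation signature multiset is
    |P|=2: 3 collections, coeffs (1), (1), (1,1)
    |P|=5: 2 collections, coeffs (), (1)


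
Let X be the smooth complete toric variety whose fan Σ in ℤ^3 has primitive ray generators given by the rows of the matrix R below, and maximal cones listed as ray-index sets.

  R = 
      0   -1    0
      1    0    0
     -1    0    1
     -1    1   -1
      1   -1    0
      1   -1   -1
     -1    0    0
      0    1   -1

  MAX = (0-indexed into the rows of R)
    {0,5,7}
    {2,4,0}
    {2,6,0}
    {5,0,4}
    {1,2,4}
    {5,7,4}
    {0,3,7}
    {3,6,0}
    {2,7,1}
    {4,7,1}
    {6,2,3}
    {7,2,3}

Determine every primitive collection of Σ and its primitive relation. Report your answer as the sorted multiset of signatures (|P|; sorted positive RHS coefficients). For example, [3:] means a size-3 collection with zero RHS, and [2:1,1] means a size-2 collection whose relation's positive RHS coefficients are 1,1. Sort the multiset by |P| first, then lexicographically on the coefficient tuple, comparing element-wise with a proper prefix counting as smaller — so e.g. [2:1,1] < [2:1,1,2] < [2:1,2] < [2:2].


Primitive collections (14):

  • {1,6}:  v_{1} + v_{6} = 0  so sig = [2:]
  • {0,1}:  v_{0} + v_{1} = v_{4}  so sig = [2:1]
  • {1,3}:  v_{1} + v_{3} = v_{7}  so sig = [2:1]
  • {2,5}:  v_{2} + v_{5} = v_{0}  so sig = [2:1]
  • {4,6}:  v_{4} + v_{6} = v_{0}  so sig = [2:1]
  • {6,7}:  v_{6} + v_{7} = v_{3}  so sig = [2:1]
  • {3,4}:  v_{3} + v_{4} = v_{0} + v_{7}  so sig = [2:1,1]
  • {1,5}:  v_{1} + v_{5} = 2·v_{4} + v_{7}  so sig = [2:1,2]
  • {5,6}:  v_{5} + v_{6} = 2·v_{0} + v_{7}  so sig = [2:1,2]
  • {3,5}:  v_{3} + v_{5} = 2·v_{0} + 2·v_{7}  so sig = [2:2,2]
  • {2,4,7}:  v_{2} + v_{4} + v_{7} = 0  so sig = [3:]
  • {0,2,7}:  v_{0} + v_{2} + v_{7} = v_{6}  so sig = [3:1]
  • {0,4,7}:  v_{0} + v_{4} + v_{7} = v_{5}  so sig = [3:1]
  • {0,2,3}:  v_{0} + v_{2} + v_{3} = 2·v_{6}  so sig = [3:2]

so the primitive-relation signature multiset is
    [2:]
    [2:1]
    [2:1]
    [2:1]
    [2:1]
    [2:1]
    [2:1,1]
    [2:1,2]
    [2:1,2]
    [2:2,2]
    [3:]
    [3:1]
    [3:1]
    [3:2]


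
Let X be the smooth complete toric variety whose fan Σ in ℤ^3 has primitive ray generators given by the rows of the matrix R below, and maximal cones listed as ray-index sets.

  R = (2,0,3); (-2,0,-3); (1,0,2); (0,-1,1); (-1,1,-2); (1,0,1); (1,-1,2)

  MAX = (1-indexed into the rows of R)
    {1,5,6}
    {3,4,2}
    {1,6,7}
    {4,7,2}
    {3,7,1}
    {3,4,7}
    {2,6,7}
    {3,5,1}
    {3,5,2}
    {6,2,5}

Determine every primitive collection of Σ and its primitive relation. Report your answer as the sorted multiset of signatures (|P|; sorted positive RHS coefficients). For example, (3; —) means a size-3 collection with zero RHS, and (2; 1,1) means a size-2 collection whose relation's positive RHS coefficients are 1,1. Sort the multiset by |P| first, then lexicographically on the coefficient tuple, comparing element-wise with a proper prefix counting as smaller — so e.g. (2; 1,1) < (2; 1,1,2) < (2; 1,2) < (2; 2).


Δ(Σ) — 7 vertices, 7 min non-faces:

  {1,2}:  v_{1} + v_{2} = 0  →  sig = (2; —)
  {5,7}:  v_{5} + v_{7} = 0  →  sig = (2; —)
  {3,6}:  v_{3} + v_{6} = v_{1}  →  sig = (2; 1)
  {4,6}:  v_{4} + v_{6} = v_{7}  →  sig = (2; 1)
  {1,4}:  v_{1} + v_{4} = v_{3} + v_{7}  →  sig = (2; 1,1)
  {4,5}:  v_{4} + v_{5} = v_{2} + v_{3}  →  sig = (2; 1,1)
  {2,3,7}:  v_{2} + v_{3} + v_{7} = v_{4}  →  sig = (3; 1)

Hence PRS(X_Σ) =
    (2; —)
    (2; —)
    (2; 1)
    (2; 1)
    (2; 1,1)
    (2; 1,1)
    (3; 1)


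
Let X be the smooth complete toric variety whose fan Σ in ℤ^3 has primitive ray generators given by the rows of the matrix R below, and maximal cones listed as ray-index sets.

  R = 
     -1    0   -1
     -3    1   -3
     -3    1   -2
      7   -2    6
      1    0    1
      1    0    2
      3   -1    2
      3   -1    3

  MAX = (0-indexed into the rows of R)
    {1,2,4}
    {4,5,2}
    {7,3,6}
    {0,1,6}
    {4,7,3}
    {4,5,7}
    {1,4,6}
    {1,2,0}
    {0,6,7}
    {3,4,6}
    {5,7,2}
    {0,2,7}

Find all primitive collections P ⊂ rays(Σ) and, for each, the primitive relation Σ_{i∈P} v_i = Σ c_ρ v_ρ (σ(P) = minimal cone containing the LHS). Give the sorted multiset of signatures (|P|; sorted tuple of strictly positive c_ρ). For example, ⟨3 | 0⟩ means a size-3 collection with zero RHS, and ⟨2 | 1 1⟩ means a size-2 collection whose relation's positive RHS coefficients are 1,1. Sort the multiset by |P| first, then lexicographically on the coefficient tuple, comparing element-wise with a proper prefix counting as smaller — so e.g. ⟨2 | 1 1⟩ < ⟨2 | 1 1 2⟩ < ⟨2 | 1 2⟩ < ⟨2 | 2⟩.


Σ has 12 primitive collections:

  P={0,4}:  v_{0} + v_{4} = 0  ⟹  sig = ⟨2 | 0⟩
  P={1,7}:  v_{1} + v_{7} = 0  ⟹  sig = ⟨2 | 0⟩
  P={2,6}:  v_{2} + v_{6} = 0  ⟹  sig = ⟨2 | 0⟩
  P={0,3}:  v_{0} + v_{3} = v_{6} + v_{7}  ⟹  sig = ⟨2 | 1 1⟩
  P={0,5}:  v_{0} + v_{5} = v_{2} + v_{7}  ⟹  sig = ⟨2 | 1 1⟩
  P={1,3}:  v_{1} + v_{3} = v_{4} + v_{6}  ⟹  sig = ⟨2 | 1 1⟩
  P={1,5}:  v_{1} + v_{5} = v_{2} + v_{4}  ⟹  sig = ⟨2 | 1 1⟩
  P={2,3}:  v_{2} + v_{3} = v_{4} + v_{7}  ⟹  sig = ⟨2 | 1 1⟩
  P={5,6}:  v_{5} + v_{6} = v_{4} + v_{7}  ⟹  sig = ⟨2 | 1 1⟩
  P={3,5}:  v_{3} + v_{5} = 2·v_{4} + 2·v_{7}  ⟹  sig = ⟨2 | 2 2⟩
  P={2,4,7}:  v_{2} + v_{4} + v_{7} = v_{5}  ⟹  sig = ⟨3 | 1⟩
  P={4,6,7}:  v_{4} + v_{6} + v_{7} = v_{3}  ⟹  sig = ⟨3 | 1⟩

Signatures (|P|; sorted positive RHS coefficients), sorted:
    ⟨2 | 0⟩
    ⟨2 | 0⟩
    ⟨2 | 0⟩
    ⟨2 | 1 1⟩
    ⟨2 | 1 1⟩
    ⟨2 | 1 1⟩
    ⟨2 | 1 1⟩
    ⟨2 | 1 1⟩
    ⟨2 | 1 1⟩
    ⟨2 | 2 2⟩
    ⟨3 | 1⟩
    ⟨3 | 1⟩


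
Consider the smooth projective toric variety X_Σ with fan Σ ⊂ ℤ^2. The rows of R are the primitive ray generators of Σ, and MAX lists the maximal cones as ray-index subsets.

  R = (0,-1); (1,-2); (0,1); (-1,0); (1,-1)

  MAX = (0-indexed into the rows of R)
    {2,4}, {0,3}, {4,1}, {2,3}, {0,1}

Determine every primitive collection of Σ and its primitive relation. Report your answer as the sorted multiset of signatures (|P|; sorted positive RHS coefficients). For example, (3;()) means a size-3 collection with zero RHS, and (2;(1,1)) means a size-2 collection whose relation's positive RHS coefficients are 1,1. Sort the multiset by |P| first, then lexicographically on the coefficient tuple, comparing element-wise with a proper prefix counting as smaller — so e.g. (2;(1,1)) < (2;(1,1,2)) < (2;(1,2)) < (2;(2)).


5 collections generate NE(X_Σ); each relation:

  {0,2}:  v_{0} + v_{2} = 0 — sig = (2;())
  {0,4}:  v_{0} + v_{4} = v_{1} — sig = (2;(1))
  {1,2}:  v_{1} + v_{2} = v_{4} — sig = (2;(1))
  {3,4}:  v_{3} + v_{4} = v_{0} — sig = (2;(1))
  {1,3}:  v_{1} + v_{3} = 2·v_{0} — sig = (2;(2))

so the primitive-relation signature multiset is
    (2;())
    (2;(1))
    (2;(1))
    (2;(1))
    (2;(2))


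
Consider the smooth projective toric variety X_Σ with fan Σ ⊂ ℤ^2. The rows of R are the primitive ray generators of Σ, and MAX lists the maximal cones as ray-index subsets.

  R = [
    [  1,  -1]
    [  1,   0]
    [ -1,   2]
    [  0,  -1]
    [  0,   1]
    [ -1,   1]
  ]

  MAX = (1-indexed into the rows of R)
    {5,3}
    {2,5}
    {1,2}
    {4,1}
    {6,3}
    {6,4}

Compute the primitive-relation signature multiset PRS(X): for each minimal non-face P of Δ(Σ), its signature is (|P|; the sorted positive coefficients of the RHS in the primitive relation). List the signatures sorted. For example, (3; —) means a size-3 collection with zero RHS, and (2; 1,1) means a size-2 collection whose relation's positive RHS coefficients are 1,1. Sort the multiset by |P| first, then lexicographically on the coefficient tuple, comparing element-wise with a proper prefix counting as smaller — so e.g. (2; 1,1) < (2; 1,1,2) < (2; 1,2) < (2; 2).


Minimal non-faces — 9 found among 6 rays, 6 max cones:

  • {1,6}:  v_{1} + v_{6} = 0  so sig = (2; —)
  • {4,5}:  v_{4} + v_{5} = 0  so sig = (2; —)
  • {1,3}:  v_{1} + v_{3} = v_{5}  so sig = (2; 1)
  • {1,5}:  v_{1} + v_{5} = v_{2}  so sig = (2; 1)
  • {2,4}:  v_{2} + v_{4} = v_{1}  so sig = (2; 1)
  • {2,6}:  v_{2} + v_{6} = v_{5}  so sig = (2; 1)
  • {3,4}:  v_{3} + v_{4} = v_{6}  so sig = (2; 1)
  • {5,6}:  v_{5} + v_{6} = v_{3}  so sig = (2; 1)
  • {2,3}:  v_{2} + v_{3} = 2·v_{5}  so sig = (2; 2)

Hence PRS(X_Σ) =
    (2; —)
    (2; —)
    (2; 1)
    (2; 1)
    (2; 1)
    (2; 1)
    (2; 1)
    (2; 1)
    (2; 2)


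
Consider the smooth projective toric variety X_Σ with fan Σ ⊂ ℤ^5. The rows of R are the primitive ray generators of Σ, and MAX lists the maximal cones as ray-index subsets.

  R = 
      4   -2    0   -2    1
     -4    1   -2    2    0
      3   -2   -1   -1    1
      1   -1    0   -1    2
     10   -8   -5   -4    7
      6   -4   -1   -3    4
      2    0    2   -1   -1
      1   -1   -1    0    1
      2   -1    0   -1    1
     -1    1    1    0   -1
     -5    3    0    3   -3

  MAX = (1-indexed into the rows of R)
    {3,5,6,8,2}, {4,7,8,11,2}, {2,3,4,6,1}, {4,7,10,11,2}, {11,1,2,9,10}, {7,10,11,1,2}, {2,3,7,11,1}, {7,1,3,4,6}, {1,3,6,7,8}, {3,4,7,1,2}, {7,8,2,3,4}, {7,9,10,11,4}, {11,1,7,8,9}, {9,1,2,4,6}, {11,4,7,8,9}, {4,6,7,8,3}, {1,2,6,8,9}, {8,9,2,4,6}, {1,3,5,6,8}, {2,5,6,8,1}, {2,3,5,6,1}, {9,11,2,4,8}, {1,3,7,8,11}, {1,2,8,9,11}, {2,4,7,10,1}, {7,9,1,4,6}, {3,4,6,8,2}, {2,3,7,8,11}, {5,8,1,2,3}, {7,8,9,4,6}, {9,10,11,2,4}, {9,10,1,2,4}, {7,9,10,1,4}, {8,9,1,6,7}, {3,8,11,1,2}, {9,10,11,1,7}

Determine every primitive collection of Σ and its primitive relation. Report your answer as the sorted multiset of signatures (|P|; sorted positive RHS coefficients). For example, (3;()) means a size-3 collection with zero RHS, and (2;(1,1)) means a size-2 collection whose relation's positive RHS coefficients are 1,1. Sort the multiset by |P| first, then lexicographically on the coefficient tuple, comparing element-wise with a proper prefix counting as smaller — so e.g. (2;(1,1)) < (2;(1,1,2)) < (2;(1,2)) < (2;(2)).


17 minimal non-faces of Δ(Σ) (on 11 rays):

  {8,10}:  v_{8} + v_{10} = 0 — sig = (2;())
  {6,11}:  v_{6} + v_{11} = v_{8} — sig = (2;(1))
  {3,9}:  v_{3} + v_{9} = v_{1} + v_{8} — sig = (2;(1,1))
  {6,10}:  v_{6} + v_{10} = v_{1} + v_{4} — sig = (2;(1,1))
  {3,10}:  v_{3} + v_{10} = v_{1} + v_{2} + v_{7} — sig = (2;(1,1,1))
  {5,10}:  v_{5} + v_{10} = v_{1} + v_{2} + v_{3} + v_{6} — sig = (2;(1,1,1,1))
  {5,11}:  v_{5} + v_{11} = v_{1} + v_{2} + v_{3} + 2·v_{8} — sig = (2;(1,1,1,2))
  {4,5}:  v_{4} + v_{5} = v_{2} + v_{3} + 2·v_{6} — sig = (2;(1,1,2))
  {5,9}:  v_{5} + v_{9} = 2·v_{1} + v_{2} + v_{6} + 2·v_{8} — sig = (2;(1,1,2,2))
  {5,7}:  v_{5} + v_{7} = 2·v_{3} + v_{6} — sig = (2;(1,2))
  {1,4,11}:  v_{1} + v_{4} + v_{11} = 0 — sig = (3;())
  {2,7,9}:  v_{2} + v_{7} + v_{9} = 0 — sig = (3;())
  {1,4,8}:  v_{1} + v_{4} + v_{8} = v_{6} — sig = (3;(1))
  {2,6,7}:  v_{2} + v_{6} + v_{7} = v_{3} + v_{4} — sig = (3;(1,1))
  {3,4,11}:  v_{3} + v_{4} + v_{11} = v_{2} + v_{7} + v_{8} — sig = (3;(1,1,1))
  {1,2,7,8}:  v_{1} + v_{2} + v_{7} + v_{8} = v_{3} — sig = (4;(1))
  {1,2,3,6,8}:  v_{1} + v_{2} + v_{3} + v_{6} + v_{8} = v_{5} — sig = (5;(1))

Sorted signature multiset PRS(X):
    |P|=2: 10 collections, coeffs (), (1), (1,1), (1,1), (1,1,1), (1,1,1,1), (1,1,1,2), (1,1,2), (1,1,2,2), (1,2)
    |P|=3: 5 collections, coeffs (), (), (1), (1,1), (1,1,1)
    |P|=4: 1 collection, coeffs (1)
    |P|=5: 1 collection, coeffs (1)


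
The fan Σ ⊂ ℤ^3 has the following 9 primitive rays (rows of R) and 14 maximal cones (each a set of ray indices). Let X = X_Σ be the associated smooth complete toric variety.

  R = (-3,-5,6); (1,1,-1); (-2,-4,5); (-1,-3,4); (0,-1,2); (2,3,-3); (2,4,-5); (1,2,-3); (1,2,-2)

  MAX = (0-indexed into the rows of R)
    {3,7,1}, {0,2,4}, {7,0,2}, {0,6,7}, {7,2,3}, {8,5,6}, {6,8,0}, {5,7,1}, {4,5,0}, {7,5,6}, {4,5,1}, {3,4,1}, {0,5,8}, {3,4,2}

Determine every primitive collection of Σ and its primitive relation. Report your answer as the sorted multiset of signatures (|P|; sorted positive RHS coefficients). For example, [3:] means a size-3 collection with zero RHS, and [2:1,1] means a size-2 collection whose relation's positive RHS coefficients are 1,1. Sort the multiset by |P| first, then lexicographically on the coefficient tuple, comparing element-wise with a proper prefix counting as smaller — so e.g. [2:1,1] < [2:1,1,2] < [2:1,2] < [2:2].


17 minimal non-faces of Δ(Σ) (on 9 rays):

  P = {2,6}:  v_{2} + v_{6} = 0 ; sig = [2:]
  P = {0,1}:  v_{0} + v_{1} = v_{2} ; sig = [2:1]
  P = {1,2}:  v_{1} + v_{2} = v_{3} ; sig = [2:1]
  P = {1,8}:  v_{1} + v_{8} = v_{5} ; sig = [2:1]
  P = {2,5}:  v_{2} + v_{5} = v_{4} ; sig = [2:1]
  P = {3,6}:  v_{3} + v_{6} = v_{1} ; sig = [2:1]
  P = {3,8}:  v_{3} + v_{8} = v_{4} ; sig = [2:1]
  P = {4,6}:  v_{4} + v_{6} = v_{5} ; sig = [2:1]
  P = {4,7}:  v_{4} + v_{7} = v_{1} ; sig = [2:1]
  P = {7,8}:  v_{7} + v_{8} = v_{6} ; sig = [2:1]
  P = {1,6}:  v_{1} + v_{6} = v_{5} + v_{7} ; sig = [2:1,1]
  P = {2,8}:  v_{2} + v_{8} = v_{0} + v_{5} ; sig = [2:1,1]
  P = {3,5}:  v_{3} + v_{5} = v_{1} + v_{4} ; sig = [2:1,1]
  P = {4,8}:  v_{4} + v_{8} = v_{0} + 2·v_{5} ; sig = [2:1,2]
  P = {0,3}:  v_{0} + v_{3} = 2·v_{2} ; sig = [2:2]
  P = {0,5,7}:  v_{0} + v_{5} + v_{7} = 0 ; sig = [3:]
  P = {0,5,6}:  v_{0} + v_{5} + v_{6} = v_{8} ; sig = [3:1]

so the primitive-relation signature multiset is
[[2:], [2:1], [2:1], [2:1], [2:1], [2:1], [2:1], [2:1], [2:1], [2:1], [2:1,1], [2:1,1], [2:1,1], [2:1,2], [2:2], [3:], [3:1]]


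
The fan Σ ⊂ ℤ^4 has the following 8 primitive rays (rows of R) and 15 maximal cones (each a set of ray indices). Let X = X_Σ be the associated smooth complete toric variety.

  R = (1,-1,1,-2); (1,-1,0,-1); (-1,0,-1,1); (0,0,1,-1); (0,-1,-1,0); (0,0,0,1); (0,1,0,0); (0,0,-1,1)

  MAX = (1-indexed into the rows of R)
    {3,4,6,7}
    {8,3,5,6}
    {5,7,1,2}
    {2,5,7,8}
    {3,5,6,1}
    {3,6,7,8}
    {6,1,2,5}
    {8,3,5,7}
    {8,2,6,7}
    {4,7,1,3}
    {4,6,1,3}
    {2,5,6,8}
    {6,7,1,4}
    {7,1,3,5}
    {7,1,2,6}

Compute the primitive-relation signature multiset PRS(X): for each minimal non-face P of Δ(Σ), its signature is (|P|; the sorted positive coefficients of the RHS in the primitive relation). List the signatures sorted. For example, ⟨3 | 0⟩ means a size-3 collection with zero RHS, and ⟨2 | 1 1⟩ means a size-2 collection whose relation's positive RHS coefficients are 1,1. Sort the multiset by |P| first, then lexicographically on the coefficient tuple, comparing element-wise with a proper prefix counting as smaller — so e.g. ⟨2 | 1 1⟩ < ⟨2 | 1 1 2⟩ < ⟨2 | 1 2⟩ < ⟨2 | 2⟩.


7 minimal non-faces of Δ(Σ) (on 8 rays):

  • {4,8}:  v_{4} + v_{8} = 0  so sig = ⟨2 | 0⟩
  • {1,8}:  v_{1} + v_{8} = v_{2}  so sig = ⟨2 | 1⟩
  • {2,3}:  v_{2} + v_{3} = v_{5}  so sig = ⟨2 | 1⟩
  • {2,4}:  v_{2} + v_{4} = v_{1}  so sig = ⟨2 | 1⟩
  • {4,5}:  v_{4} + v_{5} = v_{1} + v_{3}  so sig = ⟨2 | 1 1⟩
  • {5,6,7}:  v_{5} + v_{6} + v_{7} = v_{8}  so sig = ⟨3 | 1⟩
  • {1,3,6,7}:  v_{1} + v_{3} + v_{6} + v_{7} = 0  so sig = ⟨4 | 0⟩

Sorted signature multiset PRS(X):
    ⟨2 | 0⟩
    ⟨2 | 1⟩
    ⟨2 | 1⟩
    ⟨2 | 1⟩
    ⟨2 | 1 1⟩
    ⟨3 | 1⟩
    ⟨4 | 0⟩


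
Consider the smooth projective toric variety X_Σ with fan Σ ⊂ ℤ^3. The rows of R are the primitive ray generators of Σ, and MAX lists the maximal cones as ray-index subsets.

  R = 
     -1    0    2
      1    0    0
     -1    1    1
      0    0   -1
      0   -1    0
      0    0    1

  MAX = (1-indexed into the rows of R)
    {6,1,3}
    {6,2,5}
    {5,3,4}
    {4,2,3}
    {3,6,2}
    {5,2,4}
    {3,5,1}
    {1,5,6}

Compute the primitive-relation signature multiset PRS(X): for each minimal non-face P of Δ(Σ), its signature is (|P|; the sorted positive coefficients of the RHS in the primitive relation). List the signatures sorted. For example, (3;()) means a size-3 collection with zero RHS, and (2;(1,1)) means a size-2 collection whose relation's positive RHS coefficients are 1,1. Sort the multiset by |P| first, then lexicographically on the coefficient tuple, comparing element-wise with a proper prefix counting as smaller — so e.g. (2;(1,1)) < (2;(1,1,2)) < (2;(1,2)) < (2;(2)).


Δ(Σ) — 6 vertices, 5 min non-faces:

  • {4,6}:  v_{4} + v_{6} = 0  ⟹  sig = (2;())
  • {1,4}:  v_{1} + v_{4} = v_{3} + v_{5}  ⟹  sig = (2;(1,1))
  • {1,2}:  v_{1} + v_{2} = 2·v_{6}  ⟹  sig = (2;(2))
  • {2,3,5}:  v_{2} + v_{3} + v_{5} = v_{6}  ⟹  sig = (3;(1))
  • {3,5,6}:  v_{3} + v_{5} + v_{6} = v_{1}  ⟹  sig = (3;(1))

Hence PRS(X_Σ) =
[(2;()), (2;(1,1)), (2;(2)), (3;(1)), (3;(1))]


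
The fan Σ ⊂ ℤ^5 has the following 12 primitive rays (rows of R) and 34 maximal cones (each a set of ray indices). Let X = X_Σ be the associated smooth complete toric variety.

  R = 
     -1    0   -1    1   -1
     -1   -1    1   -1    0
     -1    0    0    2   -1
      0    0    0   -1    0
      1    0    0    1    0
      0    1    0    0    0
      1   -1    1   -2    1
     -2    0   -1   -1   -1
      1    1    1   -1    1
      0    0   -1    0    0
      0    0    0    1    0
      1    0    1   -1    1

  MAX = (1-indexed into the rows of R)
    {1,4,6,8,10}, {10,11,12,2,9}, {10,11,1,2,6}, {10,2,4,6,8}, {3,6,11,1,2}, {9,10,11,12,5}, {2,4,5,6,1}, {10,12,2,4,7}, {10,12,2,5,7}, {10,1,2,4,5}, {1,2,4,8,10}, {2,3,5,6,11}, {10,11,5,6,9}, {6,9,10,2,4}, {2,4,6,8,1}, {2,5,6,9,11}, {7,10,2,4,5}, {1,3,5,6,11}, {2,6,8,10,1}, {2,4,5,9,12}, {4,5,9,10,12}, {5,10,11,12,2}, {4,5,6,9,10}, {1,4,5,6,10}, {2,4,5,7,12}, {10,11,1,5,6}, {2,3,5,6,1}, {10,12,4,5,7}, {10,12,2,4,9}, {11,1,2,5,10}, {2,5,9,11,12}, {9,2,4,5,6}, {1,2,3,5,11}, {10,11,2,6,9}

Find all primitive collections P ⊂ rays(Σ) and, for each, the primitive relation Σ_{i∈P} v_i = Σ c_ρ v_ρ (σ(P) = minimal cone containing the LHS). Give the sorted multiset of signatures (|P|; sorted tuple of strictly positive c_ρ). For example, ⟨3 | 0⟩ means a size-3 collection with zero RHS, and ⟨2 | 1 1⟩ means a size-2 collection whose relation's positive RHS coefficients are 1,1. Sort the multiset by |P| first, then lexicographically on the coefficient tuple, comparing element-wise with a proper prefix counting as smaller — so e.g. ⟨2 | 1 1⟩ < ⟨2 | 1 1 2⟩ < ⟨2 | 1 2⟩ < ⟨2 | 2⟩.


Minimal non-faces — 24 found among 12 rays, 34 max cones:

  • {1,12}:  v_{1} + v_{12} = 0  →  sig = ⟨2 | 0⟩
  • {4,11}:  v_{4} + v_{11} = 0  →  sig = ⟨2 | 0⟩
  • {1,9}:  v_{1} + v_{9} = v_{6}  →  sig = ⟨2 | 1⟩
  • {6,12}:  v_{6} + v_{12} = v_{9}  →  sig = ⟨2 | 1⟩
  • {3,7}:  v_{3} + v_{7} = v_{2} + v_{5}  →  sig = ⟨2 | 1 1⟩
  • {3,10}:  v_{3} + v_{10} = v_{1} + v_{11}  →  sig = ⟨2 | 1 1⟩
  • {5,8}:  v_{5} + v_{8} = v_{1} + v_{4}  →  sig = ⟨2 | 1 1⟩
  • {6,7}:  v_{6} + v_{7} = v_{4} + v_{12}  →  sig = ⟨2 | 1 1⟩
  • {1,7}:  v_{1} + v_{7} = v_{2} + v_{4} + v_{5} + v_{10}  →  sig = ⟨2 | 1 1 1 1⟩
  • {3,4}:  v_{3} + v_{4} = v_{1} + v_{2} + v_{5} + v_{6}  →  sig = ⟨2 | 1 1 1 1⟩
  • {3,12}:  v_{3} + v_{12} = v_{2} + v_{5} + v_{6} + v_{11}  →  sig = ⟨2 | 1 1 1 1⟩
  • {7,11}:  v_{7} + v_{11} = v_{2} + v_{5} + v_{10} + v_{12}  →  sig = ⟨2 | 1 1 1 1⟩
  • {8,11}:  v_{8} + v_{11} = v_{1} + v_{2} + v_{6} + v_{10}  →  sig = ⟨2 | 1 1 1 1⟩
  • {8,12}:  v_{8} + v_{12} = v_{2} + v_{4} + v_{6} + v_{10}  →  sig = ⟨2 | 1 1 1 1⟩
  • {3,9}:  v_{3} + v_{9} = v_{2} + v_{5} + 2·v_{6} + v_{11}  →  sig = ⟨2 | 1 1 1 2⟩
  • {8,9}:  v_{8} + v_{9} = v_{2} + v_{4} + 2·v_{6} + v_{10}  →  sig = ⟨2 | 1 1 1 2⟩
  • {3,8}:  v_{3} + v_{8} = 2·v_{1} + v_{2} + v_{6}  →  sig = ⟨2 | 1 1 2⟩
  • {7,8}:  v_{7} + v_{8} = v_{2} + 2·v_{4} + v_{10}  →  sig = ⟨2 | 1 1 2⟩
  • {7,9}:  v_{7} + v_{9} = v_{4} + 2·v_{12}  →  sig = ⟨2 | 1 2⟩
  • {2,5,6,10}:  v_{2} + v_{5} + v_{6} + v_{10} = 0  →  sig = ⟨4 | 0⟩
  • {2,5,9,10}:  v_{2} + v_{5} + v_{9} + v_{10} = v_{12}  →  sig = ⟨4 | 1⟩
  • {1,2,4,6,10}:  v_{1} + v_{2} + v_{4} + v_{6} + v_{10} = v_{8}  →  sig = ⟨5 | 1⟩
  • {1,2,5,6,11}:  v_{1} + v_{2} + v_{5} + v_{6} + v_{11} = v_{3}  →  sig = ⟨5 | 1⟩
  • {2,4,5,10,12}:  v_{2} + v_{4} + v_{5} + v_{10} + v_{12} = v_{7}  →  sig = ⟨5 | 1⟩

Hence PRS(X_Σ) =
{ ⟨2 | 0⟩ ×2,  ⟨2 | 1⟩ ×2,  ⟨2 | 1 1⟩ ×4,  ⟨2 | 1 1 1 1⟩ ×6,  ⟨2 | 1 1 1 2⟩ ×2,  ⟨2 | 1 1 2⟩ ×2,  ⟨2 | 1 2⟩,  ⟨4 | 0⟩,  ⟨4 | 1⟩,  ⟨5 | 1⟩ ×3 }


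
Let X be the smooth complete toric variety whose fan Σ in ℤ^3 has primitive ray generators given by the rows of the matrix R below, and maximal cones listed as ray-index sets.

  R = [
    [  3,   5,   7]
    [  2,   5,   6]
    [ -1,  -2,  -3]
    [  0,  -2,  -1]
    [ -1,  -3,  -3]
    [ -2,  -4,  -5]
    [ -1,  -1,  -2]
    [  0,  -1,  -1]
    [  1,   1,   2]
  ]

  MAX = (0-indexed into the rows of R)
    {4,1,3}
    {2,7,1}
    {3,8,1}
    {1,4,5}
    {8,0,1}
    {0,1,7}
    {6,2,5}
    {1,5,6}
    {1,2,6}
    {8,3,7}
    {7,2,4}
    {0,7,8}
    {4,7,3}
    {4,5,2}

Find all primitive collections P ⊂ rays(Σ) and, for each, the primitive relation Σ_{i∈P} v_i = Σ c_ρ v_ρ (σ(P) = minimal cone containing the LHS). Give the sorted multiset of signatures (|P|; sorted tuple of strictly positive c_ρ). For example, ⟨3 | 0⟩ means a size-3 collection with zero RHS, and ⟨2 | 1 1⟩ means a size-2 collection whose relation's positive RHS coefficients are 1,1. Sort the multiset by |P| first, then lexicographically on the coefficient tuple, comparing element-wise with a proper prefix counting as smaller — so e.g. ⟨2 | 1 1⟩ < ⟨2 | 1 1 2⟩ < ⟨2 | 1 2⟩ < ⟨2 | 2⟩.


Δ(Σ) — 9 vertices, 20 min non-faces:

  P={6,8}:  v_{6} + v_{8} = 0  so sig = ⟨2 | 0⟩
  P={0,5}:  v_{0} + v_{5} = v_{8}  so sig = ⟨2 | 1⟩
  P={2,8}:  v_{2} + v_{8} = v_{7}  so sig = ⟨2 | 1⟩
  P={3,6}:  v_{3} + v_{6} = v_{4}  so sig = ⟨2 | 1⟩
  P={4,6}:  v_{4} + v_{6} = v_{5}  so sig = ⟨2 | 1⟩
  P={4,8}:  v_{4} + v_{8} = v_{3}  so sig = ⟨2 | 1⟩
  P={5,8}:  v_{5} + v_{8} = v_{4}  so sig = ⟨2 | 1⟩
  P={6,7}:  v_{6} + v_{7} = v_{2}  so sig = ⟨2 | 1⟩
  P={0,6}:  v_{0} + v_{6} = v_{1} + v_{7}  so sig = ⟨2 | 1 1⟩
  P={2,3}:  v_{2} + v_{3} = v_{4} + v_{7}  so sig = ⟨2 | 1 1⟩
  P={5,7}:  v_{5} + v_{7} = v_{2} + v_{4}  so sig = ⟨2 | 1 1⟩
  P={0,2}:  v_{0} + v_{2} = v_{1} + 2·v_{7}  so sig = ⟨2 | 1 2⟩
  P={0,4}:  v_{0} + v_{4} = 2·v_{8}  so sig = ⟨2 | 2⟩
  P={3,5}:  v_{3} + v_{5} = 2·v_{4}  so sig = ⟨2 | 2⟩
  P={0,3}:  v_{0} + v_{3} = 3·v_{8}  so sig = ⟨2 | 3⟩
  P={1,2,4}:  v_{1} + v_{2} + v_{4} = 0  so sig = ⟨3 | 0⟩
  P={1,2,5}:  v_{1} + v_{2} + v_{5} = v_{6}  so sig = ⟨3 | 1⟩
  P={1,4,7}:  v_{1} + v_{4} + v_{7} = v_{8}  so sig = ⟨3 | 1⟩
  P={1,7,8}:  v_{1} + v_{7} + v_{8} = v_{0}  so sig = ⟨3 | 1⟩
  P={1,3,7}:  v_{1} + v_{3} + v_{7} = 2·v_{8}  so sig = ⟨3 | 2⟩

Signatures (|P|; sorted positive RHS coefficients), sorted:
    |P|=2: 15 collections, coeffs (), (1), (1), (1), (1), (1), (1), (1), (1,1), (1,1), (1,1), (1,2), (2), (2), (3)
    |P|=3: 5 collections, coeffs (), (1), (1), (1), (2)


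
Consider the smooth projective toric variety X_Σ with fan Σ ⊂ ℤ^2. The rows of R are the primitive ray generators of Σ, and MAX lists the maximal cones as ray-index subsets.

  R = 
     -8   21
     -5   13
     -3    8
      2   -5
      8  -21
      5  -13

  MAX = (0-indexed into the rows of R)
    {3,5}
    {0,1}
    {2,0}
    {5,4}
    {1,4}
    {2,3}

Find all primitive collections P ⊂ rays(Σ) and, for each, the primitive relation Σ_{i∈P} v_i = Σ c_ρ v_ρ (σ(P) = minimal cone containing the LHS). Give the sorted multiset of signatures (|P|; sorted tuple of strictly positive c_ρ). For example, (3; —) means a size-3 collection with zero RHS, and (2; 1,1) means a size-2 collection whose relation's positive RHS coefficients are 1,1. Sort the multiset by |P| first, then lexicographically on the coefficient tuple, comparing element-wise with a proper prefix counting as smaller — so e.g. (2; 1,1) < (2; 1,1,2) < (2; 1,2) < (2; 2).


Primitive collections (9):

  • {0,4}:  v_{0} + v_{4} = 0  →  sig = (2; —)
  • {1,5}:  v_{1} + v_{5} = 0  →  sig = (2; —)
  • {0,5}:  v_{0} + v_{5} = v_{2}  →  sig = (2; 1)
  • {1,2}:  v_{1} + v_{2} = v_{0}  →  sig = (2; 1)
  • {1,3}:  v_{1} + v_{3} = v_{2}  →  sig = (2; 1)
  • {2,4}:  v_{2} + v_{4} = v_{5}  →  sig = (2; 1)
  • {2,5}:  v_{2} + v_{5} = v_{3}  →  sig = (2; 1)
  • {0,3}:  v_{0} + v_{3} = 2·v_{2}  →  sig = (2; 2)
  • {3,4}:  v_{3} + v_{4} = 2·v_{5}  →  sig = (2; 2)

Hence PRS(X_Σ) =
    |P|=2: 9 collections, coeffs (), (), (1), (1), (1), (1), (1), (2), (2)


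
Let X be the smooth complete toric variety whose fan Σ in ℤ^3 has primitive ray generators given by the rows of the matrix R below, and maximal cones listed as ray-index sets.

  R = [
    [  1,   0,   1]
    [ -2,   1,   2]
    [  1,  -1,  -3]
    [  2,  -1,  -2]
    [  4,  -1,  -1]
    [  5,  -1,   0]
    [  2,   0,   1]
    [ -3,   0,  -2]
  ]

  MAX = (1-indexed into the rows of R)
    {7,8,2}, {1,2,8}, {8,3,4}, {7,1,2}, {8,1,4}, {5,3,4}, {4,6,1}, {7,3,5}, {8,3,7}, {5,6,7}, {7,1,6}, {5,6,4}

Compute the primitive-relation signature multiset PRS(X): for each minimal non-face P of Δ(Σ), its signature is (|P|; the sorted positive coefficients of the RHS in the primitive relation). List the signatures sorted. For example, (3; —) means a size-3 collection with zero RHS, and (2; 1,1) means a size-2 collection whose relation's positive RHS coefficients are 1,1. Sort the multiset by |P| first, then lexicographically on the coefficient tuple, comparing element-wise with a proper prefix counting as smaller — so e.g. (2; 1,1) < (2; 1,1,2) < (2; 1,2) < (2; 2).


The 11 primitive collections of Σ (r=8, n=3):

  P={2,4}:  v_{2} + v_{4} = 0 ; sig = (2; —)
  P={1,3}:  v_{1} + v_{3} = v_{4} ; sig = (2; 1)
  P={1,5}:  v_{1} + v_{5} = v_{6} ; sig = (2; 1)
  P={2,5}:  v_{2} + v_{5} = v_{7} ; sig = (2; 1)
  P={4,7}:  v_{4} + v_{7} = v_{5} ; sig = (2; 1)
  P={5,8}:  v_{5} + v_{8} = v_{3} ; sig = (2; 1)
  P={6,8}:  v_{6} + v_{8} = v_{4} ; sig = (2; 1)
  P={2,3}:  v_{2} + v_{3} = v_{7} + v_{8} ; sig = (2; 1,1)
  P={2,6}:  v_{2} + v_{6} = v_{1} + v_{7} ; sig = (2; 1,1)
  P={3,6}:  v_{3} + v_{6} = v_{4} + v_{5} ; sig = (2; 1,1)
  P={1,7,8}:  v_{1} + v_{7} + v_{8} = 0 ; sig = (3; —)

Hence PRS(X_Σ) =
    (2; —)
    (2; 1)
    (2; 1)
    (2; 1)
    (2; 1)
    (2; 1)
    (2; 1)
    (2; 1,1)
    (2; 1,1)
    (2; 1,1)
    (3; —)


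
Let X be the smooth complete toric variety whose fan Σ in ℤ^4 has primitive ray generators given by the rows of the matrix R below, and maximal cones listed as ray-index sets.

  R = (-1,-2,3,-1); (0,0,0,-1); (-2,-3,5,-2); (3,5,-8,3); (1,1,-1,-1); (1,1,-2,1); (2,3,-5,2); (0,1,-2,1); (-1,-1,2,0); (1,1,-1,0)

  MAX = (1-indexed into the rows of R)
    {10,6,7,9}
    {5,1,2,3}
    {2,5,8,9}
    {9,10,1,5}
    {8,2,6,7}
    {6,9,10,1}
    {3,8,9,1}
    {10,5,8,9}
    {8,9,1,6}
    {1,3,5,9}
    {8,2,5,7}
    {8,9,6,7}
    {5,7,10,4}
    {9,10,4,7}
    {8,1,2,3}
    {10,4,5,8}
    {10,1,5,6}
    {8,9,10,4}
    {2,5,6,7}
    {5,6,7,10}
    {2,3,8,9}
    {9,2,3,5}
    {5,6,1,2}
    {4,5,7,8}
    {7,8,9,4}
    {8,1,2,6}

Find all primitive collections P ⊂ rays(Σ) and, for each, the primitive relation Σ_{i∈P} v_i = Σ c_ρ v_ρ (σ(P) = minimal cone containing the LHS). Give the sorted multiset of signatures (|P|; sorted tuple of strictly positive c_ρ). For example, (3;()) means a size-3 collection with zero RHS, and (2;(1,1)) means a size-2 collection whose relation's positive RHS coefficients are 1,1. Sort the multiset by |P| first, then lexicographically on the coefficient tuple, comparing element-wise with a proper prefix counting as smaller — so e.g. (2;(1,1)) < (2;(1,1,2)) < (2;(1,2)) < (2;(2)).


21 minimal non-faces of Δ(Σ) (on 10 rays):

  P={3,7}:  v_{3} + v_{7} = 0  ⟹  sig = (2;())
  P={1,4}:  v_{1} + v_{4} = v_{7}  ⟹  sig = (2;(1))
  P={1,7}:  v_{1} + v_{7} = v_{6}  ⟹  sig = (2;(1))
  P={2,10}:  v_{2} + v_{10} = v_{5}  ⟹  sig = (2;(1))
  P={3,6}:  v_{3} + v_{6} = v_{1}  ⟹  sig = (2;(1))
  P={3,4}:  v_{3} + v_{4} = v_{8} + v_{10}  ⟹  sig = (2;(1,1))
  P={2,4}:  v_{2} + v_{4} = v_{5} + v_{7} + v_{8}  ⟹  sig = (2;(1,1,1))
  P={3,10}:  v_{3} + v_{10} = v_{1} + v_{5} + v_{9}  ⟹  sig = (2;(1,1,1))
  P={4,6}:  v_{4} + v_{6} = 2·v_{7}  ⟹  sig = (2;(2))
  P={1,8,10}:  v_{1} + v_{8} + v_{10} = 0  ⟹  sig = (3;())
  P={2,6,9}:  v_{2} + v_{6} + v_{9} = 0  ⟹  sig = (3;())
  P={1,2,9}:  v_{1} + v_{2} + v_{9} = v_{3}  ⟹  sig = (3;(1))
  P={1,5,8}:  v_{1} + v_{5} + v_{8} = v_{2}  ⟹  sig = (3;(1))
  P={5,6,9}:  v_{5} + v_{6} + v_{9} = v_{10}  ⟹  sig = (3;(1))
  P={6,8,10}:  v_{6} + v_{8} + v_{10} = v_{7}  ⟹  sig = (3;(1))
  P={7,8,10}:  v_{7} + v_{8} + v_{10} = v_{4}  ⟹  sig = (3;(1))
  P={2,7,9}:  v_{2} + v_{7} + v_{9} = v_{8} + v_{10}  ⟹  sig = (3;(1,1))
  P={5,6,8}:  v_{5} + v_{6} + v_{8} = v_{2} + v_{7}  ⟹  sig = (3;(1,1))
  P={3,5,8}:  v_{3} + v_{5} + v_{8} = 2·v_{2} + v_{9}  ⟹  sig = (3;(1,2))
  P={5,7,9}:  v_{5} + v_{7} + v_{9} = v_{8} + 2·v_{10}  ⟹  sig = (3;(1,2))
  P={4,5,9}:  v_{4} + v_{5} + v_{9} = 2·v_{8} + 3·v_{10}  ⟹  sig = (3;(2,3))

Sorted signature multiset PRS(X):
    |P|=2: 9 collections, coeffs (), (1), (1), (1), (1), (1,1), (1,1,1), (1,1,1), (2)
    |P|=3: 12 collections, coeffs (), (), (1), (1), (1), (1), (1), (1,1), (1,1), (1,2), (1,2), (2,3)


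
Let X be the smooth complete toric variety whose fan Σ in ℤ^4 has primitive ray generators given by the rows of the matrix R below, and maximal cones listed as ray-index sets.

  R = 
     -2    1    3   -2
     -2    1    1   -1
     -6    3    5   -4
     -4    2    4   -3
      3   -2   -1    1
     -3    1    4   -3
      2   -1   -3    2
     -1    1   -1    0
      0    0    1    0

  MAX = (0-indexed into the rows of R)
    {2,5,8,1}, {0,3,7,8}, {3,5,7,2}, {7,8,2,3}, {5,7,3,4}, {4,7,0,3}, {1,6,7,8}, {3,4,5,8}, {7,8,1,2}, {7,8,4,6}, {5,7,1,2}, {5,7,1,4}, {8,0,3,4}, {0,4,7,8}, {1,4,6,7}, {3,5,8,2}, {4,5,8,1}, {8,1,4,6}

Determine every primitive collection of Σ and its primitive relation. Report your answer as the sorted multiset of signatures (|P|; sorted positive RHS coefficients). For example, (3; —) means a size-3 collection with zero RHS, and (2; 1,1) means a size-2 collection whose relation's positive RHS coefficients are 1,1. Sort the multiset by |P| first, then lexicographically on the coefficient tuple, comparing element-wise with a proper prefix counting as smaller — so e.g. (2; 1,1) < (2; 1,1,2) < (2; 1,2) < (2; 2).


|primitive collections| = 12. Relations:

  • {0,6}:  v_{0} + v_{6} = 0  ⟹  sig = (2; —)
  • {0,1}:  v_{0} + v_{1} = v_{3}  ⟹  sig = (2; 1)
  • {1,3}:  v_{1} + v_{3} = v_{2}  ⟹  sig = (2; 1)
  • {2,4}:  v_{2} + v_{4} = v_{5}  ⟹  sig = (2; 1)
  • {3,6}:  v_{3} + v_{6} = v_{1}  ⟹  sig = (2; 1)
  • {0,5}:  v_{0} + v_{5} = 2·v_{3} + v_{4}  ⟹  sig = (2; 1,2)
  • {5,6}:  v_{5} + v_{6} = 2·v_{1} + v_{4}  ⟹  sig = (2; 1,2)
  • {0,2}:  v_{0} + v_{2} = 2·v_{3}  ⟹  sig = (2; 2)
  • {2,6}:  v_{2} + v_{6} = 2·v_{1}  ⟹  sig = (2; 2)
  • {5,7,8}:  v_{5} + v_{7} + v_{8} = v_{3}  ⟹  sig = (3; 1)
  • {1,4,7,8}:  v_{1} + v_{4} + v_{7} + v_{8} = 0  ⟹  sig = (4; —)
  • {3,4,7,8}:  v_{3} + v_{4} + v_{7} + v_{8} = v_{0}  ⟹  sig = (4; 1)

Hence PRS(X_Σ) =
{ (2; —),  (2; 1) ×4,  (2; 1,2) ×2,  (2; 2) ×2,  (3; 1),  (4; —),  (4; 1) }
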